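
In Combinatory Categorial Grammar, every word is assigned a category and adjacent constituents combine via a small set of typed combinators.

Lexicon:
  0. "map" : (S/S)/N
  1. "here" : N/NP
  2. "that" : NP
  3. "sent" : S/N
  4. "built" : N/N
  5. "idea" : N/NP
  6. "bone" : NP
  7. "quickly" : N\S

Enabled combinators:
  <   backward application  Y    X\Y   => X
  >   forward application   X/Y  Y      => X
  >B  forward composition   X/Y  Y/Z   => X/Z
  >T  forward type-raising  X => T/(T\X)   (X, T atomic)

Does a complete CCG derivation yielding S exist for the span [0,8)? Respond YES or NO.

NO

(S/S)/N N/NP NP S/N N/N N/NP NP N\S
CKY chart[0,8] = {N, N/(N\N), NP/(NP\N), PP/(PP\N), S/(S\N)}; S ∉ chart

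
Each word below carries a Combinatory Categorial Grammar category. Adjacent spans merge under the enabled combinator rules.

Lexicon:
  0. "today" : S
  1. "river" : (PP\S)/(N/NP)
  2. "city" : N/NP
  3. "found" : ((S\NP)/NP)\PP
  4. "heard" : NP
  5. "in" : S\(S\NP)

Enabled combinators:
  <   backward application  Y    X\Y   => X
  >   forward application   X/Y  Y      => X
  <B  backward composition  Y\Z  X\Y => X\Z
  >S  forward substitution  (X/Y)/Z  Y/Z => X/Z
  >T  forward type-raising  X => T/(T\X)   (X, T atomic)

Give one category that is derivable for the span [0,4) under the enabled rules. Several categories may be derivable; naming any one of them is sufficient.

(S\NP)/NP

[0,6] S   <
  [0,5] S\NP   >
    [0,4] (S\NP)/NP   <
      [0,3] PP   >
        [0,1] PP/(PP\S)   >T
          [0,1] "today" : S
        [1,3] PP\S   >
          [1,2] "river" : (PP\S)/(N/NP)
          [2,3] "city" : N/NP
      [3,4] "found" : ((S\NP)/NP)\PP
    [4,5] "heard" : NP
  [5,6] "in" : S\(S\NP)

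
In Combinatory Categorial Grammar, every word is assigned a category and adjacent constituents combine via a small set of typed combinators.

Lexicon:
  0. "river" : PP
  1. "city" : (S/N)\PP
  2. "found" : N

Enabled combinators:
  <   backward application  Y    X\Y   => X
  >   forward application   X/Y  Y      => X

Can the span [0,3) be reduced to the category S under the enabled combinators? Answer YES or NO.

YES

[0,3] S   >
  [0,2] S/N   <
    [0,1] "river" : PP
    [1,2] "city" : (S/N)\PP
  [2,3] "found" : N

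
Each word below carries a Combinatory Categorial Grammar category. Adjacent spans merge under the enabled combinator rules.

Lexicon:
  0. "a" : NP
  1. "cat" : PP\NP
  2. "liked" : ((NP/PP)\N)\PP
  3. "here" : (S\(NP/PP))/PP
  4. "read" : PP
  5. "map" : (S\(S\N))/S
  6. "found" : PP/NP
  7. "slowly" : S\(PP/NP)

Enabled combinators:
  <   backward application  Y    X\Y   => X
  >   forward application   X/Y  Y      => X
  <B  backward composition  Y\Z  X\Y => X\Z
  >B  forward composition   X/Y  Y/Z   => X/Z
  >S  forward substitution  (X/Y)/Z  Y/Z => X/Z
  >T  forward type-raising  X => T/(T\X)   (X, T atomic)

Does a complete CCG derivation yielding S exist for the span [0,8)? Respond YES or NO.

[0,8] S   <
  [0,5] S\N   <B
    [0,3] (NP/PP)\N   <
      [0,2] PP   >
        [0,1] PP/(PP\NP)   >T
          [0,1] "a" : NP
        [1,2] "cat" : PP\NP
      [2,3] "liked" : ((NP/PP)\N)\PP
    [3,5] S\(NP/PP)   >
      [3,4] "here" : (S\(NP/PP))/PP
      [4,5] "read" : PP
  [5,8] S\(S\N)   >
    [5,6] "map" : (S\(S\N))/S
    [6,8] S   <
      [6,7] "found" : PP/NP
      [7,8] "slowly" : S\(PP/NP)

YES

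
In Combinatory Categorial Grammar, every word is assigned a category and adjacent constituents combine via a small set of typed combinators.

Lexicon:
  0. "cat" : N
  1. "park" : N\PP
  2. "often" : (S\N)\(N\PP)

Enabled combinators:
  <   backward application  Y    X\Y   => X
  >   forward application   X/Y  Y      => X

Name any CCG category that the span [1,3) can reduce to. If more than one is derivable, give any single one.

S\N

[0,3] S   <
  [0,1] "cat" : N
  [1,3] S\N   <
    [1,2] "park" : N\PP
    [2,3] "often" : (S\N)\(N\PP)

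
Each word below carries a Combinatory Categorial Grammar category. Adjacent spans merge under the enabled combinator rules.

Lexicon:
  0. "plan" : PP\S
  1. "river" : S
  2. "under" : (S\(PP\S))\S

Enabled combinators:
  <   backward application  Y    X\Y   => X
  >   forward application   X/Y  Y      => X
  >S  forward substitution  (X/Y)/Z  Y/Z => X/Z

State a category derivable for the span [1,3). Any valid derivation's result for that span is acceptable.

[0,3] S   <
  [0,1] "plan" : PP\S
  [1,3] S\(PP\S)   <
    [1,2] "river" : S
    [2,3] "under" : (S\(PP\S))\S

S\(PP\S)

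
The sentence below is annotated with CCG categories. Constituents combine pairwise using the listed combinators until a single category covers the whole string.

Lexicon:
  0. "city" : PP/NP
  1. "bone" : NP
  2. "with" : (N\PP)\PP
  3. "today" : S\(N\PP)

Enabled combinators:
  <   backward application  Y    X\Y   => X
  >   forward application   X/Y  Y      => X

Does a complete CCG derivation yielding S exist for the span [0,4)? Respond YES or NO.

[0,4] S   <
  [0,3] N\PP   <
    [0,2] PP   >
      [0,1] "city" : PP/NP
      [1,2] "bone" : NP
    [2,3] "with" : (N\PP)\PP
  [3,4] "today" : S\(N\PP)

YES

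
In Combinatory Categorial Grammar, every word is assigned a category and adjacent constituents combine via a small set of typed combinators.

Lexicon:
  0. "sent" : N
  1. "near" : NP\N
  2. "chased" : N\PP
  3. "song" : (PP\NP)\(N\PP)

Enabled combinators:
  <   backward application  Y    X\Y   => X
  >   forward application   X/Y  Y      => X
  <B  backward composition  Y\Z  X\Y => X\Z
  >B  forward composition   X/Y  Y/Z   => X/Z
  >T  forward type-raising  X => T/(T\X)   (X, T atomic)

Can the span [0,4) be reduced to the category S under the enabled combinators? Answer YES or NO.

N NP\N N\PP (PP\NP)\(N\PP)
CKY chart[0,4] = {N/(N\PP), NP/(NP\PP), PP, PP/(PP\PP), S/(S\PP)}; S ∉ chart

NO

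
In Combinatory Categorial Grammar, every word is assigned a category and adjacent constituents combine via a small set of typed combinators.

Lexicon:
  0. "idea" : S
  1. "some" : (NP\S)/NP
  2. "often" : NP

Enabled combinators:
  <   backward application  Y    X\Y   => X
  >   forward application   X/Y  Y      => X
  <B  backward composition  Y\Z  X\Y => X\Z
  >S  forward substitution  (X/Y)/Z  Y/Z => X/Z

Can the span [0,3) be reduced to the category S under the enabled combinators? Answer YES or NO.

S (NP\S)/NP NP
CKY chart[0,3] = {NP}; S ∉ chart

NO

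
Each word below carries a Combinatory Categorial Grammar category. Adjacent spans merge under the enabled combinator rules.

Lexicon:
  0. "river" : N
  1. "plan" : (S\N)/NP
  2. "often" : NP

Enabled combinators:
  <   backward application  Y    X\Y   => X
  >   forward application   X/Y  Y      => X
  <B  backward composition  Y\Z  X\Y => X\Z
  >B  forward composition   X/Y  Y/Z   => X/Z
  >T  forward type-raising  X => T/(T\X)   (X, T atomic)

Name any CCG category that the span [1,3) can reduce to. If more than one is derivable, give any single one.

[0,3] S   >
  [0,1] S/(S\N)   >T
    [0,1] "river" : N
  [1,3] S\N   >
    [1,2] "plan" : (S\N)/NP
    [2,3] "often" : NP

S\N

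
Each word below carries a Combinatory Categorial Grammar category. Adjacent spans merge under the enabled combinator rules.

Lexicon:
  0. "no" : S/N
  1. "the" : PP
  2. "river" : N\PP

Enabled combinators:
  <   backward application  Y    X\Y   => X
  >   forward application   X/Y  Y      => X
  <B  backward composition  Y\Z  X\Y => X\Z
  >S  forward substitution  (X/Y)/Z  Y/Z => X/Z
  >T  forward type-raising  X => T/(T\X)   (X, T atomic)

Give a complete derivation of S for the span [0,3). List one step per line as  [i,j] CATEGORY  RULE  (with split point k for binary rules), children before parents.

[0,1] S/N  lex  "no"
[1,2] PP  lex  "the"
[1,2] N/(N\PP)  >T
[2,3] N\PP  lex  "river"
[1,3] N  >  k=2
[0,3] S  >  k=1

[0,3] S   >
  [0,1] "no" : S/N
  [1,3] N   >
    [1,2] N/(N\PP)   >T
      [1,2] "the" : PP
    [2,3] "river" : N\PP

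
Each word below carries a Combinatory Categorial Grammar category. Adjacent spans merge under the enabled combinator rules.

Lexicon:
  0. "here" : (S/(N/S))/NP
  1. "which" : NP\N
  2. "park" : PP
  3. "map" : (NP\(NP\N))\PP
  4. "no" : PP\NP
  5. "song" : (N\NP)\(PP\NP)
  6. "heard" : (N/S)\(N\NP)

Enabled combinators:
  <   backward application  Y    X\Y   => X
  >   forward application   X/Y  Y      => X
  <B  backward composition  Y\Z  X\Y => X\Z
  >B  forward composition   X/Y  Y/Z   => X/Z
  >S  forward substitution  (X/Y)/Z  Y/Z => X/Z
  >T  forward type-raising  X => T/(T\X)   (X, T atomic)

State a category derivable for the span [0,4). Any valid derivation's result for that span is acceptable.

S/(N/S)

[0,7] S   >
  [0,4] S/(N/S)   >
    [0,1] "here" : (S/(N/S))/NP
    [1,4] NP   <
      [1,2] "which" : NP\N
      [2,4] NP\(NP\N)   <
        [2,3] "park" : PP
        [3,4] "map" : (NP\(NP\N))\PP
  [4,7] N/S   <
    [4,6] N\NP   <
      [4,5] "no" : PP\NP
      [5,6] "song" : (N\NP)\(PP\NP)
    [6,7] "heard" : (N/S)\(N\NP)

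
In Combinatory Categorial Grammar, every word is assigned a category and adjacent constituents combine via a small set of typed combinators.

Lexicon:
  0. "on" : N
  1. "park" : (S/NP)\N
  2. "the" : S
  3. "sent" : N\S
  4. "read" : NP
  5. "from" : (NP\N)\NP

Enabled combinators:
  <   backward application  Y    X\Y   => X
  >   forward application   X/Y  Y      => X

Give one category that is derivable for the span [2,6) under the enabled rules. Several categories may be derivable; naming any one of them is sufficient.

[0,6] S   >
  [0,2] S/NP   <
    [0,1] "on" : N
    [1,2] "park" : (S/NP)\N
  [2,6] NP   <
    [2,4] N   <
      [2,3] "the" : S
      [3,4] "sent" : N\S
    [4,6] NP\N   <
      [4,5] "read" : NP
      [5,6] "from" : (NP\N)\NP

NP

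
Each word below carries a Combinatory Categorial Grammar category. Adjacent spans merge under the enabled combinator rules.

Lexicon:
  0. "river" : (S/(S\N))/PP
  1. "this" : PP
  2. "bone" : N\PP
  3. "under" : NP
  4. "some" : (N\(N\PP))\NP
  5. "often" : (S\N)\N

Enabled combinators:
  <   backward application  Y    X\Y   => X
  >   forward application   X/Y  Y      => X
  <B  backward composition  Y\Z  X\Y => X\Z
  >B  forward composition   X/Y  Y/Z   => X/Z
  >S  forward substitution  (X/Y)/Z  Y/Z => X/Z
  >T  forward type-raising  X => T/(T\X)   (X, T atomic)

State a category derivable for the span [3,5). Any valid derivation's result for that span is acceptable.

N\(N\PP)

[0,6] S   >
  [0,2] S/(S\N)   >
    [0,1] "river" : (S/(S\N))/PP
    [1,2] "this" : PP
  [2,6] S\N   <
    [2,5] N   <
      [2,3] "bone" : N\PP
      [3,5] N\(N\PP)   <
        [3,4] "under" : NP
        [4,5] "some" : (N\(N\PP))\NP
    [5,6] "often" : (S\N)\N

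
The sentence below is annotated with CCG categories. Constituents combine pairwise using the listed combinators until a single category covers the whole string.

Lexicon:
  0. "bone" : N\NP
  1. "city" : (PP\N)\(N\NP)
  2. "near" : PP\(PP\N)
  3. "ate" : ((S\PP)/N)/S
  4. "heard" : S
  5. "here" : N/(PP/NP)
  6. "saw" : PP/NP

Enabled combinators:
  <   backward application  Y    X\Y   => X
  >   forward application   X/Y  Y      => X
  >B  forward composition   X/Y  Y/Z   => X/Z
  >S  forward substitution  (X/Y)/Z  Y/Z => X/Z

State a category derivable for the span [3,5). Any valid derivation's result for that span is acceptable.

[0,7] S   <
  [0,3] PP   <
    [0,2] PP\N   <
      [0,1] "bone" : N\NP
      [1,2] "city" : (PP\N)\(N\NP)
    [2,3] "near" : PP\(PP\N)
  [3,7] S\PP   >
    [3,5] (S\PP)/N   >
      [3,4] "ate" : ((S\PP)/N)/S
      [4,5] "heard" : S
    [5,7] N   >
      [5,6] "here" : N/(PP/NP)
      [6,7] "saw" : PP/NP

(S\PP)/N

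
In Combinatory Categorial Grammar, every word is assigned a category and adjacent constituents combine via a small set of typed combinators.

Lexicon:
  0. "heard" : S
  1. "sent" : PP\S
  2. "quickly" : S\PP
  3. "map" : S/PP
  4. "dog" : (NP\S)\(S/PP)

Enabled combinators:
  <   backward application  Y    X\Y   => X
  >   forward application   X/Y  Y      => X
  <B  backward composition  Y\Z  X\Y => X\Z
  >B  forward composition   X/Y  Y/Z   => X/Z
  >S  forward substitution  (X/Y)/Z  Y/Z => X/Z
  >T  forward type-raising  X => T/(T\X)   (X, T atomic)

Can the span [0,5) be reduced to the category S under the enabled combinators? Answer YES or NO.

NO

S PP\S S\PP S/PP (NP\S)\(S/PP)
CKY chart[0,5] = {N/(N\NP), NP, NP/(NP\NP), PP/(PP\NP), S/(S\NP)}; S ∉ chart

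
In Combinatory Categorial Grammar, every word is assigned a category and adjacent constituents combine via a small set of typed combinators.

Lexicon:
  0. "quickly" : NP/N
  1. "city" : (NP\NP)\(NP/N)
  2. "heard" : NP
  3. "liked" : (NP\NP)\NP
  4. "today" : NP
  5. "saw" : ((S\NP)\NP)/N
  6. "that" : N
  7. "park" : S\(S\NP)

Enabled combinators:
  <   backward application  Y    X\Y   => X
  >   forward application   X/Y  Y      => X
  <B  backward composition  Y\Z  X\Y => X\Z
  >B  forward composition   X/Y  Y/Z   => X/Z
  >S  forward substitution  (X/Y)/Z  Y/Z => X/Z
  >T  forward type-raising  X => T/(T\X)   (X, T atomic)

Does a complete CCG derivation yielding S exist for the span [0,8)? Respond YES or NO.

YES

[0,8] S   <
  [0,7] S\NP   <B
    [0,2] NP\NP   <
      [0,1] "quickly" : NP/N
      [1,2] "city" : (NP\NP)\(NP/N)
    [2,7] S\NP   <B
      [2,4] NP\NP   <
        [2,3] "heard" : NP
        [3,4] "liked" : (NP\NP)\NP
      [4,7] S\NP   <
        [4,5] "today" : NP
        [5,7] (S\NP)\NP   >
          [5,6] "saw" : ((S\NP)\NP)/N
          [6,7] "that" : N
  [7,8] "park" : S\(S\NP)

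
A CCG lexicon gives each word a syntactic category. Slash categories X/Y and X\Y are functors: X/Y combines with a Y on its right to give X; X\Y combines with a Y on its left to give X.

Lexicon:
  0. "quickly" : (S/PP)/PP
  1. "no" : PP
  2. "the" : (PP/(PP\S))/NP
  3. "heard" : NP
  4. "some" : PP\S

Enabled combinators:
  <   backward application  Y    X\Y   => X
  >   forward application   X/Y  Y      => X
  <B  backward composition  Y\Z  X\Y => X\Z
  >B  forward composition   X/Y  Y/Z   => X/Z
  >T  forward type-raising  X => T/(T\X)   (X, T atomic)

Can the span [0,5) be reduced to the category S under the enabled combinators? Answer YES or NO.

[0,5] S   >
  [0,2] S/PP   >
    [0,1] "quickly" : (S/PP)/PP
    [1,2] "no" : PP
  [2,5] PP   >
    [2,4] PP/(PP\S)   >
      [2,3] "the" : (PP/(PP\S))/NP
      [3,4] "heard" : NP
    [4,5] "some" : PP\S

YES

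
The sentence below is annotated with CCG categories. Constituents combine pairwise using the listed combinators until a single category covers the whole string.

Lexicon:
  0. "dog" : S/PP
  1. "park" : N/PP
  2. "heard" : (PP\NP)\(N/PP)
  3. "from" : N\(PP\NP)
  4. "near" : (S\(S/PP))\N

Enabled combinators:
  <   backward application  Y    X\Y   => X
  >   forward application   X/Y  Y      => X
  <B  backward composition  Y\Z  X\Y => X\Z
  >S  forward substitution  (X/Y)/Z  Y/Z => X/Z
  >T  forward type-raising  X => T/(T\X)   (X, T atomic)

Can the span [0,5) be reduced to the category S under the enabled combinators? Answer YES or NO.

YES

[0,5] S   <
  [0,1] "dog" : S/PP
  [1,5] S\(S/PP)   <
    [1,4] N   <
      [1,3] PP\NP   <
        [1,2] "park" : N/PP
        [2,3] "heard" : (PP\NP)\(N/PP)
      [3,4] "from" : N\(PP\NP)
    [4,5] "near" : (S\(S/PP))\N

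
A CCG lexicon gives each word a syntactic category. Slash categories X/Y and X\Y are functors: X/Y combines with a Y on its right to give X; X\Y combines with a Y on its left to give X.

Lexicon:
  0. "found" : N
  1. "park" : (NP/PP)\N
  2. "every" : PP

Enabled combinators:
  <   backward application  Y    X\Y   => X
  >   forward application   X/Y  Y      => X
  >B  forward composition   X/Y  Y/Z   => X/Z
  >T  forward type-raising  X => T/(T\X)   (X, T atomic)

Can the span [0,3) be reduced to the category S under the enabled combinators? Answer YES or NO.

NO

N (NP/PP)\N PP
CKY chart[0,3] = {N/(N\NP), NP, NP/(NP\NP), NP/(PP\PP), PP/(PP\NP), S/(S\NP)}; S ∉ chart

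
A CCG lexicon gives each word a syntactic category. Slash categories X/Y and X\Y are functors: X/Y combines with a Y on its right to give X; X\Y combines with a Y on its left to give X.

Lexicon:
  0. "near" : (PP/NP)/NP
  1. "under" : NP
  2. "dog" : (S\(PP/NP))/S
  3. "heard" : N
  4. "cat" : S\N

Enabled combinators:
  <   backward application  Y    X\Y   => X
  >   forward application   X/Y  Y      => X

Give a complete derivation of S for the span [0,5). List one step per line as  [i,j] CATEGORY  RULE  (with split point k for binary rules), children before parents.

[0,1] (PP/NP)/NP  lex  "near"
[1,2] NP  lex  "under"
[0,2] PP/NP  >  k=1
[2,3] (S\(PP/NP))/S  lex  "dog"
[3,4] N  lex  "heard"
[4,5] S\N  lex  "cat"
[3,5] S  <  k=4
[2,5] S\(PP/NP)  >  k=3
[0,5] S  <  k=2

[0,5] S   <
  [0,2] PP/NP   >
    [0,1] "near" : (PP/NP)/NP
    [1,2] "under" : NP
  [2,5] S\(PP/NP)   >
    [2,3] "dog" : (S\(PP/NP))/S
    [3,5] S   <
      [3,4] "heard" : N
      [4,5] "cat" : S\N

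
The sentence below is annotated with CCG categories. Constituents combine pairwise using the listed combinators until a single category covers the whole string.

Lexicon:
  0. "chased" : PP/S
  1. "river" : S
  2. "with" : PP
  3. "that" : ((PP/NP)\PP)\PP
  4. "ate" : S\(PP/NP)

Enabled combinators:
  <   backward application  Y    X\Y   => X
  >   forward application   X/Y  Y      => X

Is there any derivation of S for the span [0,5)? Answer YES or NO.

YES

[0,5] S   <
  [0,4] PP/NP   <
    [0,2] PP   >
      [0,1] "chased" : PP/S
      [1,2] "river" : S
    [2,4] (PP/NP)\PP   <
      [2,3] "with" : PP
      [3,4] "that" : ((PP/NP)\PP)\PP
  [4,5] "ate" : S\(PP/NP)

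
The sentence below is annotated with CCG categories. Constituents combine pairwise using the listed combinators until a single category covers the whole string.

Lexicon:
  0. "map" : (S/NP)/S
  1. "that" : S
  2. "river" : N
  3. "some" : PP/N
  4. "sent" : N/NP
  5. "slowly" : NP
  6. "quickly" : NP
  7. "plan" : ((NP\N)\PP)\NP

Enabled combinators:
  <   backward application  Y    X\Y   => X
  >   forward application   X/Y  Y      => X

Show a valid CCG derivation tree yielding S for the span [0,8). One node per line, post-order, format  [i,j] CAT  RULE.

[0,8] S   >
  [0,2] S/NP   >
    [0,1] "map" : (S/NP)/S
    [1,2] "that" : S
  [2,8] NP   <
    [2,3] "river" : N
    [3,8] NP\N   <
      [3,6] PP   >
        [3,4] "some" : PP/N
        [4,6] N   >
          [4,5] "sent" : N/NP
          [5,6] "slowly" : NP
      [6,8] (NP\N)\PP   <
        [6,7] "quickly" : NP
        [7,8] "plan" : ((NP\N)\PP)\NP

[0,1] (S/NP)/S  lex  "map"
[1,2] S  lex  "that"
[0,2] S/NP  >  k=1
[2,3] N  lex  "river"
[3,4] PP/N  lex  "some"
[4,5] N/NP  lex  "sent"
[5,6] NP  lex  "slowly"
[4,6] N  >  k=5
[3,6] PP  >  k=4
[6,7] NP  lex  "quickly"
[7,8] ((NP\N)\PP)\NP  lex  "plan"
[6,8] (NP\N)\PP  <  k=7
[3,8] NP\N  <  k=6
[2,8] NP  <  k=3
[0,8] S  >  k=2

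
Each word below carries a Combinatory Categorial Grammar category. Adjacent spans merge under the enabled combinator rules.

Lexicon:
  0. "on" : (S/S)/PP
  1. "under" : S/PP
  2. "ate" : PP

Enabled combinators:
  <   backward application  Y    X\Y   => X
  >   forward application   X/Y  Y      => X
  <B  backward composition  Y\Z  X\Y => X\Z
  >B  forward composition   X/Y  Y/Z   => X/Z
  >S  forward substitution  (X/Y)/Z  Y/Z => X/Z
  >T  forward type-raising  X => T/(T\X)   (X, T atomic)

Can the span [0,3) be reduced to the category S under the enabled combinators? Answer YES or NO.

[0,3] S   >
  [0,2] S/PP   >S
    [0,1] "on" : (S/S)/PP
    [1,2] "under" : S/PP
  [2,3] "ate" : PP

YES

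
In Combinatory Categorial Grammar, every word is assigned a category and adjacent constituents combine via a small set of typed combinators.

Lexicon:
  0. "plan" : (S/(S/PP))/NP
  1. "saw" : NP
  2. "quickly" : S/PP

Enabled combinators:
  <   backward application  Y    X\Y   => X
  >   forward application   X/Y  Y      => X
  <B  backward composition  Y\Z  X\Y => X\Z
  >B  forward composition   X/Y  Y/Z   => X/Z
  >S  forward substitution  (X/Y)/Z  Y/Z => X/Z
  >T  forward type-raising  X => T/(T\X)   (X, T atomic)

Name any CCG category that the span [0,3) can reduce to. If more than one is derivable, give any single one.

S

[0,3] S   >
  [0,2] S/(S/PP)   >
    [0,1] "plan" : (S/(S/PP))/NP
    [1,2] "saw" : NP
  [2,3] "quickly" : S/PP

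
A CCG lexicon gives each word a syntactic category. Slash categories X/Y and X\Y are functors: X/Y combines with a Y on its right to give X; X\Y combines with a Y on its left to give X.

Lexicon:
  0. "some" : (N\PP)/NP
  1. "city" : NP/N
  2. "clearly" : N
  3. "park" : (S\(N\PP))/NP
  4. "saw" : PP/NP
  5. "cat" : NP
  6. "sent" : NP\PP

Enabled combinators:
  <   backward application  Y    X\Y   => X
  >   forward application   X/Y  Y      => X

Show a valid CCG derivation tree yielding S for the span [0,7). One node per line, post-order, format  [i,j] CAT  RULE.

[0,7] S   <
  [0,3] N\PP   >
    [0,1] "some" : (N\PP)/NP
    [1,3] NP   >
      [1,2] "city" : NP/N
      [2,3] "clearly" : N
  [3,7] S\(N\PP)   >
    [3,4] "park" : (S\(N\PP))/NP
    [4,7] NP   <
      [4,6] PP   >
        [4,5] "saw" : PP/NP
        [5,6] "cat" : NP
      [6,7] "sent" : NP\PP

[0,1] (N\PP)/NP  lex  "some"
[1,2] NP/N  lex  "city"
[2,3] N  lex  "clearly"
[1,3] NP  >  k=2
[0,3] N\PP  >  k=1
[3,4] (S\(N\PP))/NP  lex  "park"
[4,5] PP/NP  lex  "saw"
[5,6] NP  lex  "cat"
[4,6] PP  >  k=5
[6,7] NP\PP  lex  "sent"
[4,7] NP  <  k=6
[3,7] S\(N\PP)  >  k=4
[0,7] S  <  k=3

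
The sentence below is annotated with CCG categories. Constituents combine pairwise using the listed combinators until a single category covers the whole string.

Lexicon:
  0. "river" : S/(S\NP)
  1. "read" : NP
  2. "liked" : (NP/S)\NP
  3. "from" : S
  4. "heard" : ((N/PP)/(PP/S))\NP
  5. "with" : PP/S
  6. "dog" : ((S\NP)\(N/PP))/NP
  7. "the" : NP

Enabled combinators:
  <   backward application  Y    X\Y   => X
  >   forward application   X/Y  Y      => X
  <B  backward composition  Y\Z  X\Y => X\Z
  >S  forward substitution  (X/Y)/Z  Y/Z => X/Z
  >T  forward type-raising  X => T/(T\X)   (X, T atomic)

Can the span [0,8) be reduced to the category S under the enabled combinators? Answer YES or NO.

YES

[0,8] S   >
  [0,1] "river" : S/(S\NP)
  [1,8] S\NP   <
    [1,6] N/PP   >
      [1,5] (N/PP)/(PP/S)   <
        [1,4] NP   >
          [1,3] NP/S   <
            [1,2] "read" : NP
            [2,3] "liked" : (NP/S)\NP
          [3,4] "from" : S
        [4,5] "heard" : ((N/PP)/(PP/S))\NP
      [5,6] "with" : PP/S
    [6,8] (S\NP)\(N/PP)   >
      [6,7] "dog" : ((S\NP)\(N/PP))/NP
      [7,8] "the" : NP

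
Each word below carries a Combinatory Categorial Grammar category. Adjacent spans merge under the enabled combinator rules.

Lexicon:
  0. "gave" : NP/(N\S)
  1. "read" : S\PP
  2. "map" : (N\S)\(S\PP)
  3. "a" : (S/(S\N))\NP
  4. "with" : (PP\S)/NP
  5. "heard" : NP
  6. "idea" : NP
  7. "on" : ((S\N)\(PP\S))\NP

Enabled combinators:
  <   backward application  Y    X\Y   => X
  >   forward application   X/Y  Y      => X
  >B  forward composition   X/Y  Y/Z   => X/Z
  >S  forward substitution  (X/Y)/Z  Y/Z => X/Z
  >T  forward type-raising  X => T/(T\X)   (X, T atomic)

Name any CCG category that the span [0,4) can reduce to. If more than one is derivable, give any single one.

[0,8] S   >
  [0,4] S/(S\N)   <
    [0,3] NP   >
      [0,1] "gave" : NP/(N\S)
      [1,3] N\S   <
        [1,2] "read" : S\PP
        [2,3] "map" : (N\S)\(S\PP)
    [3,4] "a" : (S/(S\N))\NP
  [4,8] S\N   <
    [4,6] PP\S   >
      [4,5] "with" : (PP\S)/NP
      [5,6] "heard" : NP
    [6,8] (S\N)\(PP\S)   <
      [6,7] "idea" : NP
      [7,8] "on" : ((S\N)\(PP\S))\NP

S/(S\N)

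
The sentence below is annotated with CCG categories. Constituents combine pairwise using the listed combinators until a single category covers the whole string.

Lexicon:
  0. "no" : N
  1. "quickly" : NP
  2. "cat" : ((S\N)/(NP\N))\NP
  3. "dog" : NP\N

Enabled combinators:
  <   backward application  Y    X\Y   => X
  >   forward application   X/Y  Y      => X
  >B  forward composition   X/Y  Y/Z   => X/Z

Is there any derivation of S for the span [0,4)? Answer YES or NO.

YES

[0,4] S   <
  [0,1] "no" : N
  [1,4] S\N   >
    [1,3] (S\N)/(NP\N)   <
      [1,2] "quickly" : NP
      [2,3] "cat" : ((S\N)/(NP\N))\NP
    [3,4] "dog" : NP\N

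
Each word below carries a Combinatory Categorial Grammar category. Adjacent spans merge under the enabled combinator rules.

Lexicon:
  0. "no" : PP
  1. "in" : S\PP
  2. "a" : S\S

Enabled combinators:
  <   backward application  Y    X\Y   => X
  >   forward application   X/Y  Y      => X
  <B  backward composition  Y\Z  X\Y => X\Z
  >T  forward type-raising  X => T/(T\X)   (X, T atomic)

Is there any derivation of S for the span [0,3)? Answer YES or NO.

[0,3] S   <
  [0,1] "no" : PP
  [1,3] S\PP   <B
    [1,2] "in" : S\PP
    [2,3] "a" : S\S

YES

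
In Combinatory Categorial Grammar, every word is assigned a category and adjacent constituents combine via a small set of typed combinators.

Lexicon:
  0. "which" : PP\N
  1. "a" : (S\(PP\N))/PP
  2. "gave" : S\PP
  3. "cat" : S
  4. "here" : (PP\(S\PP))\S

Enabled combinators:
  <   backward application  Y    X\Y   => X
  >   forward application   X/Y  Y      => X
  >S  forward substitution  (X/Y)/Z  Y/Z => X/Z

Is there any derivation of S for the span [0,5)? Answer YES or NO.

YES

[0,5] S   <
  [0,1] "which" : PP\N
  [1,5] S\(PP\N)   >
    [1,2] "a" : (S\(PP\N))/PP
    [2,5] PP   <
      [2,3] "gave" : S\PP
      [3,5] PP\(S\PP)   <
        [3,4] "cat" : S
        [4,5] "here" : (PP\(S\PP))\S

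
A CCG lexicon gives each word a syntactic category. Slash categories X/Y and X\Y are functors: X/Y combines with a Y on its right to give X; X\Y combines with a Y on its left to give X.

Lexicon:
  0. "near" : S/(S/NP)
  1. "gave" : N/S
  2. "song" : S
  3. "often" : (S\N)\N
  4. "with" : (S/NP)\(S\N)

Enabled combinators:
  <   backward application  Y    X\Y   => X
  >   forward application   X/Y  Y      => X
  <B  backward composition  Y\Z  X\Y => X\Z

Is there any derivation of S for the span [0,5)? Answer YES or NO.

YES

[0,5] S   >
  [0,1] "near" : S/(S/NP)
  [1,5] S/NP   <
    [1,4] S\N   <
      [1,3] N   >
        [1,2] "gave" : N/S
        [2,3] "song" : S
      [3,4] "often" : (S\N)\N
    [4,5] "with" : (S/NP)\(S\N)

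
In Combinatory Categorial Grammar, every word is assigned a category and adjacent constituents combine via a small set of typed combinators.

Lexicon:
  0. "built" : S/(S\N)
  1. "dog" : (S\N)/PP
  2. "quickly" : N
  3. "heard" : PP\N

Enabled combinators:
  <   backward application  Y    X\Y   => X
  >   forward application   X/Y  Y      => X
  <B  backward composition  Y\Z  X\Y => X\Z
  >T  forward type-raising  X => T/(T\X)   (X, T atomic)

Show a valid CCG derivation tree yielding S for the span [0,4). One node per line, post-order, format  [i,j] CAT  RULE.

[0,4] S   >
  [0,1] "built" : S/(S\N)
  [1,4] S\N   >
    [1,2] "dog" : (S\N)/PP
    [2,4] PP   >
      [2,3] PP/(PP\N)   >T
        [2,3] "quickly" : N
      [3,4] "heard" : PP\N

[0,1] S/(S\N)  lex  "built"
[1,2] (S\N)/PP  lex  "dog"
[2,3] N  lex  "quickly"
[2,3] PP/(PP\N)  >T
[3,4] PP\N  lex  "heard"
[2,4] PP  >  k=3
[1,4] S\N  >  k=2
[0,4] S  >  k=1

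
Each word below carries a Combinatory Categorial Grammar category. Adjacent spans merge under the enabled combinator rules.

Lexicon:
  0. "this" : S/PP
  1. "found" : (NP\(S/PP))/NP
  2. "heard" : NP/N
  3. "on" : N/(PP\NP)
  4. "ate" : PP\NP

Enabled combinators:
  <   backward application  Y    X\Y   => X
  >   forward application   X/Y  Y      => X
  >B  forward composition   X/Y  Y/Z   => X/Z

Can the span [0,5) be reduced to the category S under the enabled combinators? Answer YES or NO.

NO

S/PP (NP\(S/PP))/NP NP/N N/(PP\NP) PP\NP
CKY chart[0,5] = {NP}; S ∉ chart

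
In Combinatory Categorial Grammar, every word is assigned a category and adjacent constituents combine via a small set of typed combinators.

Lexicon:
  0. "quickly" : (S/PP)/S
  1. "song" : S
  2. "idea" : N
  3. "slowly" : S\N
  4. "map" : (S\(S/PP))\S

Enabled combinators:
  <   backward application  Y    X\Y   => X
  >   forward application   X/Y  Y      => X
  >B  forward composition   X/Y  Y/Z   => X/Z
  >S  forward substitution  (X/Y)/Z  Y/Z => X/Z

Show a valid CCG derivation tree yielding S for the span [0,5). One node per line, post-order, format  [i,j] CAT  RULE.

[0,1] (S/PP)/S  lex  "quickly"
[1,2] S  lex  "song"
[0,2] S/PP  >  k=1
[2,3] N  lex  "idea"
[3,4] S\N  lex  "slowly"
[2,4] S  <  k=3
[4,5] (S\(S/PP))\S  lex  "map"
[2,5] S\(S/PP)  <  k=4
[0,5] S  <  k=2

[0,5] S   <
  [0,2] S/PP   >
    [0,1] "quickly" : (S/PP)/S
    [1,2] "song" : S
  [2,5] S\(S/PP)   <
    [2,4] S   <
      [2,3] "idea" : N
      [3,4] "slowly" : S\N
    [4,5] "map" : (S\(S/PP))\S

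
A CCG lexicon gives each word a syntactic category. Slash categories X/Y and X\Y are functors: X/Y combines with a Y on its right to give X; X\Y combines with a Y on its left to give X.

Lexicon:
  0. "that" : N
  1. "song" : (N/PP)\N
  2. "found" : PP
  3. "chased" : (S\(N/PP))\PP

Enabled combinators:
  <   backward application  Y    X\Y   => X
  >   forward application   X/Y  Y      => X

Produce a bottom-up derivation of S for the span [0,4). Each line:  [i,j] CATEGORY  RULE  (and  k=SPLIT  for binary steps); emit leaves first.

[0,1] N  lex  "that"
[1,2] (N/PP)\N  lex  "song"
[0,2] N/PP  <  k=1
[2,3] PP  lex  "found"
[3,4] (S\(N/PP))\PP  lex  "chased"
[2,4] S\(N/PP)  <  k=3
[0,4] S  <  k=2

[0,4] S   <
  [0,2] N/PP   <
    [0,1] "that" : N
    [1,2] "song" : (N/PP)\N
  [2,4] S\(N/PP)   <
    [2,3] "found" : PP
    [3,4] "chased" : (S\(N/PP))\PP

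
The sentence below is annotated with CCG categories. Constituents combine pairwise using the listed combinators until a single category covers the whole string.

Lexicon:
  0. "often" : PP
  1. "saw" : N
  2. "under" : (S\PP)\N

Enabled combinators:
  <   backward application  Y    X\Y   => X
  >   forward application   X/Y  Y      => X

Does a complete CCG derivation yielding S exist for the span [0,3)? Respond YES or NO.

YES

[0,3] S   <
  [0,1] "often" : PP
  [1,3] S\PP   <
    [1,2] "saw" : N
    [2,3] "under" : (S\PP)\N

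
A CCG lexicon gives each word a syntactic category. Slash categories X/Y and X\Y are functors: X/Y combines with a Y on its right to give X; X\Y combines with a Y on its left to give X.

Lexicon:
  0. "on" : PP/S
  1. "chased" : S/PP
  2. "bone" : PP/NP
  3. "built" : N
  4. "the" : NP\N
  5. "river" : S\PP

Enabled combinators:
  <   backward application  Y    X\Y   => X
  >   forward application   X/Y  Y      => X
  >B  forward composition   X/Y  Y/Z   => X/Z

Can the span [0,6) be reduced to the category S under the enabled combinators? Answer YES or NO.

YES

[0,6] S   <
  [0,5] PP   >
    [0,1] "on" : PP/S
    [1,5] S   >
      [1,3] S/NP   >B
        [1,2] "chased" : S/PP
        [2,3] "bone" : PP/NP
      [3,5] NP   <
        [3,4] "built" : N
        [4,5] "the" : NP\N
  [5,6] "river" : S\PP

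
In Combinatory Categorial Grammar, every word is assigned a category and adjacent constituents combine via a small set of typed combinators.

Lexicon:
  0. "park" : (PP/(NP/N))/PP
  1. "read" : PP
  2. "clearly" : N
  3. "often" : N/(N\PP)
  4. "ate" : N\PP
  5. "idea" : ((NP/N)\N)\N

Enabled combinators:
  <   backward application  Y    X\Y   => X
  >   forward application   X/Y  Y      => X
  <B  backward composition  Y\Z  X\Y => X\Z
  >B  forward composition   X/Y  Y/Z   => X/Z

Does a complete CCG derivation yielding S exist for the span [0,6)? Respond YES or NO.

(PP/(NP/N))/PP PP N N/(N\PP) N\PP ((NP/N)\N)\N
CKY chart[0,6] = {PP}; S ∉ chart

NO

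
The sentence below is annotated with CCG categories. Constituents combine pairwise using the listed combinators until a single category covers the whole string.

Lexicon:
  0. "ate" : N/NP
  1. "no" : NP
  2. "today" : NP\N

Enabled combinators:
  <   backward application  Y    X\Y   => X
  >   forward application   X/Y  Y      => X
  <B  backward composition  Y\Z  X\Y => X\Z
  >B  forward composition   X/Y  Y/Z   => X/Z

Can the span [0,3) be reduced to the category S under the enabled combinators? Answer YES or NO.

N/NP NP NP\N
CKY chart[0,3] = {NP}; S ∉ chart

NO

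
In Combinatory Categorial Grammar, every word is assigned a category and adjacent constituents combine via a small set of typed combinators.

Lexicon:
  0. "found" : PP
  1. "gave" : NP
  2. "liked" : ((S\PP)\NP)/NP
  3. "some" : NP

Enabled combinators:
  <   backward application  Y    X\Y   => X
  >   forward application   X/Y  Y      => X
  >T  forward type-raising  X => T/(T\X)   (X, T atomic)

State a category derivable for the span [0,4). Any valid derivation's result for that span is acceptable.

[0,4] S   >
  [0,1] S/(S\PP)   >T
    [0,1] "found" : PP
  [1,4] S\PP   <
    [1,2] "gave" : NP
    [2,4] (S\PP)\NP   >
      [2,3] "liked" : ((S\PP)\NP)/NP
      [3,4] "some" : NP

S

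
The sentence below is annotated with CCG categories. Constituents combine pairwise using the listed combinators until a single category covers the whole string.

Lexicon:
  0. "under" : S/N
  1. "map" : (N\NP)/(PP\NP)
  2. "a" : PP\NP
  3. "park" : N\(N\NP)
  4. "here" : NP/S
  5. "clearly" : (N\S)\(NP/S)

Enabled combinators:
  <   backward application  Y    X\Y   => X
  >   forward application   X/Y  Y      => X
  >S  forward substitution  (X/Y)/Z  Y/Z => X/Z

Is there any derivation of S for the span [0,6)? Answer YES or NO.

S/N (N\NP)/(PP\NP) PP\NP N\(N\NP) NP/S (N\S)\(NP/S)
CKY chart[0,6] = {N}; S ∉ chart

NO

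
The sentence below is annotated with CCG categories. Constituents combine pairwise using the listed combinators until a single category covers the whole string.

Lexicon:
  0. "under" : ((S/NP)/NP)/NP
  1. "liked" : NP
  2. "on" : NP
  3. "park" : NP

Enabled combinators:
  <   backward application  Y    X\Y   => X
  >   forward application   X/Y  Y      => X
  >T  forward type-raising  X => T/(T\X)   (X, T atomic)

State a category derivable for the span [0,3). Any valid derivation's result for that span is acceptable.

[0,4] S   >
  [0,3] S/NP   >
    [0,2] (S/NP)/NP   >
      [0,1] "under" : ((S/NP)/NP)/NP
      [1,2] "liked" : NP
    [2,3] "on" : NP
  [3,4] "park" : NP

S/NP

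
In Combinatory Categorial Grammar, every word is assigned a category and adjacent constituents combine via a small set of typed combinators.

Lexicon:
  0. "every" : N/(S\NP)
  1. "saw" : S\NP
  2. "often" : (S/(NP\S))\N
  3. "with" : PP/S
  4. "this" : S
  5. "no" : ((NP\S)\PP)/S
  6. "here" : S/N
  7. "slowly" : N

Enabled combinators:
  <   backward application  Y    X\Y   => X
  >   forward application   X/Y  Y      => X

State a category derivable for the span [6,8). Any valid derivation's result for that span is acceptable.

S

[0,8] S   >
  [0,3] S/(NP\S)   <
    [0,2] N   >
      [0,1] "every" : N/(S\NP)
      [1,2] "saw" : S\NP
    [2,3] "often" : (S/(NP\S))\N
  [3,8] NP\S   <
    [3,5] PP   >
      [3,4] "with" : PP/S
      [4,5] "this" : S
    [5,8] (NP\S)\PP   >
      [5,6] "no" : ((NP\S)\PP)/S
      [6,8] S   >
        [6,7] "here" : S/N
        [7,8] "slowly" : N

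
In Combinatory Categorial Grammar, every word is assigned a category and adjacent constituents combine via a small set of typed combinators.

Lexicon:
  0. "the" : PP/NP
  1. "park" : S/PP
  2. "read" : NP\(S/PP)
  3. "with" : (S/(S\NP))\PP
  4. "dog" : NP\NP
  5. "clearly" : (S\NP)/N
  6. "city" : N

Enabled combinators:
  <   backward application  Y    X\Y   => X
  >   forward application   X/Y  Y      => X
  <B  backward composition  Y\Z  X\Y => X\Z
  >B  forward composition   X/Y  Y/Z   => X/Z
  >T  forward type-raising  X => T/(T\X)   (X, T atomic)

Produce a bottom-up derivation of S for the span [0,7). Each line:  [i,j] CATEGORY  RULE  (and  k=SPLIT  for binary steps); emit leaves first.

[0,7] S   >
  [0,4] S/(S\NP)   <
    [0,3] PP   >
      [0,1] "the" : PP/NP
      [1,3] NP   <
        [1,2] "park" : S/PP
        [2,3] "read" : NP\(S/PP)
    [3,4] "with" : (S/(S\NP))\PP
  [4,7] S\NP   <B
    [4,5] "dog" : NP\NP
    [5,7] S\NP   >
      [5,6] "clearly" : (S\NP)/N
      [6,7] "city" : N

[0,1] PP/NP  lex  "the"
[1,2] S/PP  lex  "park"
[2,3] NP\(S/PP)  lex  "read"
[1,3] NP  <  k=2
[0,3] PP  >  k=1
[3,4] (S/(S\NP))\PP  lex  "with"
[0,4] S/(S\NP)  <  k=3
[4,5] NP\NP  lex  "dog"
[5,6] (S\NP)/N  lex  "clearly"
[6,7] N  lex  "city"
[5,7] S\NP  >  k=6
[4,7] S\NP  <B  k=5
[0,7] S  >  k=4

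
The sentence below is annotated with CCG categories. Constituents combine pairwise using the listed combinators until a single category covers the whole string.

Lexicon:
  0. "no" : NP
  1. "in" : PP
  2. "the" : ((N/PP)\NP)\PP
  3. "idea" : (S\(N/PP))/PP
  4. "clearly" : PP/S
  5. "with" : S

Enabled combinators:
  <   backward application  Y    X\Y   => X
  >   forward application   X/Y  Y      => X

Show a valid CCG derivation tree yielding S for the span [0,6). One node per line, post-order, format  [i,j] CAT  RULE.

[0,1] NP  lex  "no"
[1,2] PP  lex  "in"
[2,3] ((N/PP)\NP)\PP  lex  "the"
[1,3] (N/PP)\NP  <  k=2
[0,3] N/PP  <  k=1
[3,4] (S\(N/PP))/PP  lex  "idea"
[4,5] PP/S  lex  "clearly"
[5,6] S  lex  "with"
[4,6] PP  >  k=5
[3,6] S\(N/PP)  >  k=4
[0,6] S  <  k=3

[0,6] S   <
  [0,3] N/PP   <
    [0,1] "no" : NP
    [1,3] (N/PP)\NP   <
      [1,2] "in" : PP
      [2,3] "the" : ((N/PP)\NP)\PP
  [3,6] S\(N/PP)   >
    [3,4] "idea" : (S\(N/PP))/PP
    [4,6] PP   >
      [4,5] "clearly" : PP/S
      [5,6] "with" : S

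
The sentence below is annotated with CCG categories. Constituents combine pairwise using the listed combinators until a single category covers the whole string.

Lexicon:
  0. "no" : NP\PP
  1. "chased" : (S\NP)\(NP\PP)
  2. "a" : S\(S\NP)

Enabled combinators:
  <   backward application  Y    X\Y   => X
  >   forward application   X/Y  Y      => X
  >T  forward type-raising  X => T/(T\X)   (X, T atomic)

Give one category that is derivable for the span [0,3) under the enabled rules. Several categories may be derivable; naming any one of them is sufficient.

S

[0,3] S   <
  [0,2] S\NP   <
    [0,1] "no" : NP\PP
    [1,2] "chased" : (S\NP)\(NP\PP)
  [2,3] "a" : S\(S\NP)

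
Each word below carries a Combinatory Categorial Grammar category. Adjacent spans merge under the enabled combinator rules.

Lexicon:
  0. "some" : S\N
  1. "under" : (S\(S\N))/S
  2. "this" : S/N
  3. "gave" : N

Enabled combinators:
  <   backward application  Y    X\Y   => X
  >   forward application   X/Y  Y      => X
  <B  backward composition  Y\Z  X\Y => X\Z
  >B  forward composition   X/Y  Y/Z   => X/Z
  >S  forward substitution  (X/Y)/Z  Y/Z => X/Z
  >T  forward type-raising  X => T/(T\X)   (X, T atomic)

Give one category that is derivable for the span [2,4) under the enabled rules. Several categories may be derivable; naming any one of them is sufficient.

[0,4] S   <
  [0,1] "some" : S\N
  [1,4] S\(S\N)   >
    [1,2] "under" : (S\(S\N))/S
    [2,4] S   >
      [2,3] "this" : S/N
      [3,4] "gave" : N

S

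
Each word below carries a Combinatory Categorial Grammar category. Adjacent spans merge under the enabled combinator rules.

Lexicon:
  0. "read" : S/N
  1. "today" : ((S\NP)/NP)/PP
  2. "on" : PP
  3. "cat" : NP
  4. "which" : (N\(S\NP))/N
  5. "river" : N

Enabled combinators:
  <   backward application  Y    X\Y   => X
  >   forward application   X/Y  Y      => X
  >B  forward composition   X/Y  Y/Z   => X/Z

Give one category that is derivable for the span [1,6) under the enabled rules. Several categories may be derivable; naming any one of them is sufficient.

N

[0,6] S   >
  [0,1] "read" : S/N
  [1,6] N   <
    [1,4] S\NP   >
      [1,3] (S\NP)/NP   >
        [1,2] "today" : ((S\NP)/NP)/PP
        [2,3] "on" : PP
      [3,4] "cat" : NP
    [4,6] N\(S\NP)   >
      [4,5] "which" : (N\(S\NP))/N
      [5,6] "river" : N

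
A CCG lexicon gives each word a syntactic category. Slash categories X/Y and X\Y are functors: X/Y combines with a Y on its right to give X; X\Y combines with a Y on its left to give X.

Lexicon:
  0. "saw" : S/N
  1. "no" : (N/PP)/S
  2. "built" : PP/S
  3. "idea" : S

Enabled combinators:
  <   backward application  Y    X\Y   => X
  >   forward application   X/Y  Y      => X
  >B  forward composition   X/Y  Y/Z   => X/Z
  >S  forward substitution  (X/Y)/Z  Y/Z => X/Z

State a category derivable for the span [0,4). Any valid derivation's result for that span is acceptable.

S

[0,4] S   >
  [0,1] "saw" : S/N
  [1,4] N   >
    [1,3] N/S   >S
      [1,2] "no" : (N/PP)/S
      [2,3] "built" : PP/S
    [3,4] "idea" : S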